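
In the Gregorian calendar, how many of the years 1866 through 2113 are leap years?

Multiples of 4 in [1866,2113]: 62.
Of those, multiples of 100: 3 (not leap unless ÷400).
Multiples of 400: 1.
Leap years = 62 − 3 + 1 = 60.

60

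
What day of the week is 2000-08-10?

Thursday

January 1, 2000 is a Saturday.
Jan 1, 2000 → Feb 1, 2000: 31 days (January has 31).
Feb 1, 2000 → Mar 1, 2000: 29 days (February has 29).
Mar 1, 2000 → Apr 1, 2000: 31 days (March has 31).
Apr 1, 2000 → May 1, 2000: 30 days (April has 30).
May 1, 2000 → Jun 1, 2000: 31 days (May has 31).
Jun 1, 2000 → Jul 1, 2000: 30 days (June has 30).
Jul 1, 2000 → Aug 1, 2000: 31 days (July has 31).
Aug 1, 2000 → Aug 10, 2000: 9 days.
Total: 222 days.
222 mod 7 = 5, so Saturday + 5 = Thursday.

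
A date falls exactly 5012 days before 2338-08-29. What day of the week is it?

Monday

Aug 29, 2338 is a Monday.
5012 mod 7 = 0, so 5012 days before a Monday is Monday − 0 = Monday.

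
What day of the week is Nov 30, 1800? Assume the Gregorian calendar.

Sunday

Doomsday rule: the anchor day for the 1800s is Friday. For year 00: 0÷12 = 0 r 0, and 0÷4 = 0, so 0+0+0 = 0.
Friday + 0 ≡ Friday — that's 1800's doomsday.
In November the doomsday date is Nov 7.
Nov 30 is 23 days after Nov 7; 23 mod 7 = 2, so Friday + 2 = Sunday.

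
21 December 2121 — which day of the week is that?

Doomsday rule: the anchor day for the 2100s is Sunday. For year 21: 21÷12 = 1 r 9, and 9÷4 = 2, so 1+9+2 = 12.
Sunday + 12 ≡ Friday — that's 2121's doomsday.
In December the doomsday date is Dec 12.
Dec 21 is 9 days after Dec 12; 9 mod 7 = 2, so Friday + 2 = Sunday.

Sunday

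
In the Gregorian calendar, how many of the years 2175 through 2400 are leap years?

55

Multiples of 4 in [2175,2400]: 57.
Of those, multiples of 100: 3 (not leap unless ÷400).
Multiples of 400: 1.
Leap years = 57 − 3 + 1 = 55.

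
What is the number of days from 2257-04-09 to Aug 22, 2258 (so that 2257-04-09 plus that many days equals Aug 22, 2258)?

Apr 9, 2257 → Apr 9, 2258: 365 days.
Apr 9, 2258 → May 9, 2258: 30 days (April has 30).
May 9, 2258 → Jun 9, 2258: 31 days (May has 31).
Jun 9, 2258 → Jul 9, 2258: 30 days (June has 30).
Jul 9, 2258 → Aug 9, 2258: 31 days (July has 31).
Aug 9, 2258 → Aug 22, 2258: 13 days.
Total: 500 days.

500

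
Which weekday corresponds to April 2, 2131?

Monday

Doomsday rule: the anchor day for the 2100s is Sunday. For year 31: 31÷12 = 2 r 7, and 7÷4 = 1, so 2+7+1 = 10.
Sunday + 10 ≡ Wednesday — that's 2131's doomsday.
In April the doomsday date is Apr 4.
Apr 2 is 2 days before Apr 4; 2 mod 7 = 2, so Wednesday − 2 = Monday.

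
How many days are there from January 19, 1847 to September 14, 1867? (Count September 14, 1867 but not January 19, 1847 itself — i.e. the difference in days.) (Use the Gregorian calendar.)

Jan 19, 1847 → Jan 19, 1848: 365 days.
Jan 19, 1848 → Jan 19, 1849: 366 days (Feb 29, 1848 is in that span).
Jan 19, 1849 → Jan 19, 1850: 365 days.
Jan 19, 1850 → Jan 19, 1851: 365 days.
Jan 19, 1851 → Jan 19, 1852: 365 days.
Jan 19, 1852 → Jan 19, 1853: 366 days (Feb 29, 1852 is in that span).
Jan 19, 1853 → Jan 19, 1854: 365 days.
Jan 19, 1854 → Jan 19, 1855: 365 days.
Jan 19, 1855 → Jan 19, 1856: 365 days.
Jan 19, 1856 → Jan 19, 1857: 366 days (Feb 29, 1856 is in that span).
Jan 19, 1857 → Jan 19, 1858: 365 days.
Jan 19, 1858 → Jan 19, 1859: 365 days.
Jan 19, 1859 → Jan 19, 1860: 365 days.
Jan 19, 1860 → Jan 19, 1861: 366 days (Feb 29, 1860 is in that span).
Jan 19, 1861 → Jan 19, 1862: 365 days.
Jan 19, 1862 → Jan 19, 1863: 365 days.
Jan 19, 1863 → Jan 19, 1864: 365 days.
Jan 19, 1864 → Jan 19, 1865: 366 days (Feb 29, 1864 is in that span).
Jan 19, 1865 → Jan 19, 1866: 365 days.
Jan 19, 1866 → Jan 19, 1867: 365 days.
Jan 19, 1867 → Feb 19, 1867: 31 days (January has 31).
Feb 19, 1867 → Mar 19, 1867: 28 days (February has 28).
Mar 19, 1867 → Apr 19, 1867: 31 days (March has 31).
Apr 19, 1867 → May 19, 1867: 30 days (April has 30).
May 19, 1867 → Jun 19, 1867: 31 days (May has 31).
Jun 19, 1867 → Jul 19, 1867: 30 days (June has 30).
Jul 19, 1867 → Aug 19, 1867: 31 days (July has 31).
Aug 19, 1867 → Sep 14, 1867: 26 days.
Total: 7543 days.

7543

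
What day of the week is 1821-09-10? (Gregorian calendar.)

Doomsday rule: the anchor day for the 1800s is Friday. For year 21: 21÷12 = 1 r 9, and 9÷4 = 2, so 1+9+2 = 12.
Friday + 12 ≡ Wednesday — that's 1821's doomsday.
In September the doomsday date is Sep 5.
Sep 10 is 5 days after Sep 5; 5 mod 7 = 5, so Wednesday + 5 = Monday.

Monday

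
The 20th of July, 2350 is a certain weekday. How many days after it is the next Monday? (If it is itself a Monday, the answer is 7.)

4

Jul 20, 2350 is a Thursday.
From Thursday to the next Monday is 4 days.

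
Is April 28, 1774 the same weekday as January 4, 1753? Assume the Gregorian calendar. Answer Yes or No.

Yes

From Jan 4, 1753 to Apr 28, 1774 is 7784 days.
7784 mod 7 = 0, so they are the same weekday.
(Jan 4, 1753 is a Thursday; Apr 28, 1774 is a Thursday.)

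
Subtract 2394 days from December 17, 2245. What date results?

−365 (one year) → Dec 17, 2244 (2029 left).
−366 (one year; includes Feb 29, 2244) → Dec 17, 2243 (1663 left).
−365 (one year) → Dec 17, 2242 (1298 left).
−365 (one year) → Dec 17, 2241 (933 left).
−365 (one year) → Dec 17, 2240 (568 left).
−366 (one year; includes Feb 29, 2240) → Dec 17, 2239 (202 left).
−17 → Nov 30, 2239 (end of Nov, 30 days; 185 left).
−30 → Oct 31, 2239 (end of Oct, 31 days; 155 left).
−31 → Sep 30, 2239 (end of Sep, 30 days; 124 left).
−30 → Aug 31, 2239 (end of Aug, 31 days; 94 left).
−31 → Jul 31, 2239 (end of Jul, 31 days; 63 left).
−31 → Jun 30, 2239 (end of Jun, 30 days; 32 left).
−30 → May 31, 2239 (end of May, 31 days; 2 left).
−2 → May 29, 2239.

May 29, 2239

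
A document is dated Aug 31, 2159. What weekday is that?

Doomsday rule: the anchor day for the 2100s is Sunday. For year 59: 59÷12 = 4 r 11, and 11÷4 = 2, so 4+11+2 = 17.
Sunday + 17 ≡ Wednesday — that's 2159's doomsday.
In August the doomsday date is Aug 8.
Aug 31 is 23 days after Aug 8; 23 mod 7 = 2, so Wednesday + 2 = Friday.

Friday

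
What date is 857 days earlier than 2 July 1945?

February 26, 1943

−365 (one year) → Jul 2, 1944 (492 left).
−366 (one year; includes Feb 29, 1944) → Jul 2, 1943 (126 left).
−2 → Jun 30, 1943 (end of Jun, 30 days; 124 left).
−30 → May 31, 1943 (end of May, 31 days; 94 left).
−31 → Apr 30, 1943 (end of Apr, 30 days; 63 left).
−30 → Mar 31, 1943 (end of Mar, 31 days; 33 left).
−31 → Feb 28, 1943 (end of Feb, 28 days; 2 left).
−2 → Feb 26, 1943.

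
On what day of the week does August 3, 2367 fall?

Thursday

Doomsday rule: the anchor day for the 2300s is Wednesday. For year 67: 67÷12 = 5 r 7, and 7÷4 = 1, so 5+7+1 = 13.
Wednesday + 13 ≡ Tuesday — that's 2367's doomsday.
In August the doomsday date is Aug 8.
Aug 3 is 5 days before Aug 8; 5 mod 7 = 5, so Tuesday − 5 = Thursday.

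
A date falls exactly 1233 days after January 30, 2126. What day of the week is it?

Thursday

First find the weekday of Jan 30, 2126. Doomsday rule: the anchor day for the 2100s is Sunday. For year 26: 26÷12 = 2 r 2, and 2÷4 = 0, so 2+2+0 = 4.
Sunday + 4 ≡ Thursday — that's 2126's doomsday.
In January the doomsday date is Jan 3 (2126 is not a leap year).
Jan 30 is 27 days after Jan 3; 27 mod 7 = 6, so Thursday + 6 = Wednesday.
1233 mod 7 = 1, so 1233 days after a Wednesday is Wednesday + 1 = Thursday.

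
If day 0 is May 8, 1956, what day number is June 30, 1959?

1148

May 8, 1956 → May 8, 1957: 365 days.
May 8, 1957 → May 8, 1958: 365 days.
May 8, 1958 → May 8, 1959: 365 days.
May 8, 1959 → Jun 8, 1959: 31 days (May has 31).
Jun 8, 1959 → Jun 30, 1959: 22 days.
Total: 1148 days.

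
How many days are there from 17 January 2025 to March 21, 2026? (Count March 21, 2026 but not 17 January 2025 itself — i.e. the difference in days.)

Jan 17, 2025 → Jan 17, 2026: 365 days.
Jan 17, 2026 → Feb 17, 2026: 31 days (January has 31).
Feb 17, 2026 → Mar 17, 2026: 28 days (February has 28).
Mar 17, 2026 → Mar 21, 2026: 4 days.
Total: 428 days.

428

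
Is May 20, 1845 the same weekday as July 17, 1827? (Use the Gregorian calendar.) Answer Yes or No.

Yes

From Jul 17, 1827 to May 20, 1845 is 6517 days.
6517 mod 7 = 0, so they are the same weekday.
(Jul 17, 1827 is a Tuesday; May 20, 1845 is a Tuesday.)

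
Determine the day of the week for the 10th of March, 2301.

Doomsday rule: the anchor day for the 2300s is Wednesday. For year 01: 1÷12 = 0 r 1, and 1÷4 = 0, so 0+1+0 = 1.
Wednesday + 1 ≡ Thursday — that's 2301's doomsday.
In March the doomsday date is Mar 14.
Mar 10 is 4 days before Mar 14; 4 mod 7 = 4, so Thursday − 4 = Sunday.

Sunday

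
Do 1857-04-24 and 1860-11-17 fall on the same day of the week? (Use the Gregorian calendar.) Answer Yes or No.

From Apr 24, 1857 to Nov 17, 1860 is 1303 days.
1303 mod 7 = 1, so they are different weekdays.
(Apr 24, 1857 is a Friday; Nov 17, 1860 is a Saturday.)

No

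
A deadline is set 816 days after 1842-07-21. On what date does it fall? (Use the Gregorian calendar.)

+365 (one year) → Jul 21, 1843 (451 left).
+366 (one year; includes Feb 29, 1844) → Jul 21, 1844 (85 left).
Jul has 31 days: +11 → Aug 1, 1844 (74 left).
Aug has 31 days: +31 → Sep 1, 1844 (43 left).
Sep has 30 days: +30 → Oct 1, 1844 (13 left).
+13 → Oct 14, 1844.

October 14, 1844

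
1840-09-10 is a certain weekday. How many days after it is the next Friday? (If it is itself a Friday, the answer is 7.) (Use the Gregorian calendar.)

1

Sep 10, 1840 is a Thursday.
From Thursday to the next Friday is 1 day.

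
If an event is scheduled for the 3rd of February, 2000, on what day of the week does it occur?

Thursday

Doomsday rule: the anchor day for the 2000s is Tuesday. For year 00: 0÷12 = 0 r 0, and 0÷4 = 0, so 0+0+0 = 0.
Tuesday + 0 ≡ Tuesday — that's 2000's doomsday.
In February the doomsday date is Feb 29 (2000 is a leap year (divisible by 400)).
Feb 3 is 26 days before Feb 29; 26 mod 7 = 5, so Tuesday − 5 = Thursday.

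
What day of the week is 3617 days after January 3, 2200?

Wednesday

Jan 3, 2200 is a Friday.
3617 mod 7 = 5, so 3617 days after a Friday is Friday + 5 = Wednesday.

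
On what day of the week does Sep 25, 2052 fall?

Doomsday rule: the anchor day for the 2000s is Tuesday. For year 52: 52÷12 = 4 r 4, and 4÷4 = 1, so 4+4+1 = 9.
Tuesday + 9 ≡ Thursday — that's 2052's doomsday.
In September the doomsday date is Sep 5.
Sep 25 is 20 days after Sep 5; 20 mod 7 = 6, so Thursday + 6 = Wednesday.

Wednesday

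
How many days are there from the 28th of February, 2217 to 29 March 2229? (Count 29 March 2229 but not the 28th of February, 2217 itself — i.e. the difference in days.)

4412

Feb 28, 2217 → Feb 28, 2218: 365 days.
Feb 28, 2218 → Feb 28, 2219: 365 days.
Feb 28, 2219 → Feb 28, 2220: 365 days.
Feb 28, 2220 → Feb 28, 2221: 366 days (Feb 29, 2220 is in that span).
Feb 28, 2221 → Feb 28, 2222: 365 days.
Feb 28, 2222 → Feb 28, 2223: 365 days.
Feb 28, 2223 → Feb 28, 2224: 365 days.
Feb 28, 2224 → Feb 28, 2225: 366 days (Feb 29, 2224 is in that span).
Feb 28, 2225 → Feb 28, 2226: 365 days.
Feb 28, 2226 → Feb 28, 2227: 365 days.
Feb 28, 2227 → Feb 28, 2228: 365 days.
Feb 28, 2228 → Mar 28, 2228: 29 days (February has 29).
Mar 28, 2228 → Apr 28, 2228: 31 days (March has 31).
Apr 28, 2228 → May 28, 2228: 30 days (April has 30).
May 28, 2228 → Jun 28, 2228: 31 days (May has 31).
Jun 28, 2228 → Jul 28, 2228: 30 days (June has 30).
Jul 28, 2228 → Aug 28, 2228: 31 days (July has 31).
Aug 28, 2228 → Sep 28, 2228: 31 days (August has 31).
Sep 28, 2228 → Oct 28, 2228: 30 days (September has 30).
Oct 28, 2228 → Nov 28, 2228: 31 days (October has 31).
Nov 28, 2228 → Dec 28, 2228: 30 days (November has 30).
Dec 28, 2228 → Jan 28, 2229: 31 days (December has 31).
Jan 28, 2229 → Feb 28, 2229: 31 days (January has 31).
Feb 28, 2229 → Mar 28, 2229: 28 days (February has 28).
Mar 28, 2229 → Mar 29, 2229: 1 days.
Total: 4412 days.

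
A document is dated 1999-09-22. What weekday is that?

Wednesday

Doomsday rule: the anchor day for the 1900s is Wednesday. For year 99: 99÷12 = 8 r 3, and 3÷4 = 0, so 8+3+0 = 11.
Wednesday + 11 ≡ Sunday — that's 1999's doomsday.
In September the doomsday date is Sep 5.
Sep 22 is 17 days after Sep 5; 17 mod 7 = 3, so Sunday + 3 = Wednesday.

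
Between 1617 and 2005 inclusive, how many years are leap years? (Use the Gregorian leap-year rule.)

Multiples of 4 in [1617,2005]: 97.
Of those, multiples of 100: 4 (not leap unless ÷400).
Multiples of 400: 1.
Leap years = 97 − 4 + 1 = 94.

94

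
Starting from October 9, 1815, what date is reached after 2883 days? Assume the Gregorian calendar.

August 31, 1823

+366 (one year; includes Feb 29, 1816) → Oct 9, 1816 (2517 left).
+365 (one year) → Oct 9, 1817 (2152 left).
+365 (one year) → Oct 9, 1818 (1787 left).
+365 (one year) → Oct 9, 1819 (1422 left).
+366 (one year; includes Feb 29, 1820) → Oct 9, 1820 (1056 left).
+365 (one year) → Oct 9, 1821 (691 left).
+365 (one year) → Oct 9, 1822 (326 left).
Oct has 31 days: +23 → Nov 1, 1822 (303 left).
Nov has 30 days: +30 → Dec 1, 1822 (273 left).
Dec has 31 days: +31 → Jan 1, 1823 (242 left).
Jan has 31 days: +31 → Feb 1, 1823 (211 left).
Feb has 28 days: +28 → Mar 1, 1823 (183 left).
Mar has 31 days: +31 → Apr 1, 1823 (152 left).
Apr has 30 days: +30 → May 1, 1823 (122 left).
May has 31 days: +31 → Jun 1, 1823 (91 left).
Jun has 30 days: +30 → Jul 1, 1823 (61 left).
Jul has 31 days: +31 → Aug 1, 1823 (30 left).
+30 → Aug 31, 1823.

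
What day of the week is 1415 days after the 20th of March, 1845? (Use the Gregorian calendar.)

First find the weekday of Mar 20, 1845. Doomsday rule: the anchor day for the 1800s is Friday. For year 45: 45÷12 = 3 r 9, and 9÷4 = 2, so 3+9+2 = 14.
Friday + 14 ≡ Friday — that's 1845's doomsday.
In March the doomsday date is Mar 14.
Mar 20 is 6 days after Mar 14; 6 mod 7 = 6, so Friday + 6 = Thursday.
1415 mod 7 = 1, so 1415 days after a Thursday is Thursday + 1 = Friday.

Friday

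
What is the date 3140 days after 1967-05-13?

December 17, 1975

+366 (one year; includes Feb 29, 1968) → May 13, 1968 (2774 left).
+365 (one year) → May 13, 1969 (2409 left).
+365 (one year) → May 13, 1970 (2044 left).
+365 (one year) → May 13, 1971 (1679 left).
+366 (one year; includes Feb 29, 1972) → May 13, 1972 (1313 left).
+365 (one year) → May 13, 1973 (948 left).
+365 (one year) → May 13, 1974 (583 left).
+365 (one year) → May 13, 1975 (218 left).
May has 31 days: +19 → Jun 1, 1975 (199 left).
Jun has 30 days: +30 → Jul 1, 1975 (169 left).
Jul has 31 days: +31 → Aug 1, 1975 (138 left).
Aug has 31 days: +31 → Sep 1, 1975 (107 left).
Sep has 30 days: +30 → Oct 1, 1975 (77 left).
Oct has 31 days: +31 → Nov 1, 1975 (46 left).
Nov has 30 days: +30 → Dec 1, 1975 (16 left).
+16 → Dec 17, 1975.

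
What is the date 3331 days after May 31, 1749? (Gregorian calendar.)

July 14, 1758

+365 (one year) → May 31, 1750 (2966 left).
+365 (one year) → May 31, 1751 (2601 left).
+366 (one year; includes Feb 29, 1752) → May 31, 1752 (2235 left).
+365 (one year) → May 31, 1753 (1870 left).
+365 (one year) → May 31, 1754 (1505 left).
+365 (one year) → May 31, 1755 (1140 left).
+366 (one year; includes Feb 29, 1756) → May 31, 1756 (774 left).
+365 (one year) → May 31, 1757 (409 left).
+365 (one year) → May 31, 1758 (44 left).
May has 31 days: +1 → Jun 1, 1758 (43 left).
Jun has 30 days: +30 → Jul 1, 1758 (13 left).
+13 → Jul 14, 1758.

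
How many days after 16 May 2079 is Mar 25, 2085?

2140

May 16, 2079 → May 16, 2080: 366 days (Feb 29, 2080 is in that span).
May 16, 2080 → May 16, 2081: 365 days.
May 16, 2081 → May 16, 2082: 365 days.
May 16, 2082 → May 16, 2083: 365 days.
May 16, 2083 → May 16, 2084: 366 days (Feb 29, 2084 is in that span).
May 16, 2084 → Jun 16, 2084: 31 days (May has 31).
Jun 16, 2084 → Jul 16, 2084: 30 days (June has 30).
Jul 16, 2084 → Aug 16, 2084: 31 days (July has 31).
Aug 16, 2084 → Sep 16, 2084: 31 days (August has 31).
Sep 16, 2084 → Oct 16, 2084: 30 days (September has 30).
Oct 16, 2084 → Nov 16, 2084: 31 days (October has 31).
Nov 16, 2084 → Dec 16, 2084: 30 days (November has 30).
Dec 16, 2084 → Jan 16, 2085: 31 days (December has 31).
Jan 16, 2085 → Feb 16, 2085: 31 days (January has 31).
Feb 16, 2085 → Mar 16, 2085: 28 days (February has 28).
Mar 16, 2085 → Mar 25, 2085: 9 days.
Total: 2140 days.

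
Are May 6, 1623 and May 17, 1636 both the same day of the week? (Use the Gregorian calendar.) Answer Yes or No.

From May 6, 1623 to May 17, 1636 is 4760 days.
4760 mod 7 = 0, so they are the same weekday.
(May 6, 1623 is a Saturday; May 17, 1636 is a Saturday.)

Yes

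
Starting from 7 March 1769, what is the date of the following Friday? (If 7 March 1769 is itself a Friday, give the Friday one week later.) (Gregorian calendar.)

Mar 7, 1769 is a Tuesday.
From Tuesday to the next Friday is 3 days.
Mar 7, 1769 + 3 = Mar 10, 1769.

March 10, 1769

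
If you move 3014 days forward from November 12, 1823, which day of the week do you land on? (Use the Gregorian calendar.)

Nov 12, 1823 is a Wednesday.
3014 mod 7 = 4, so 3014 days after a Wednesday is Wednesday + 4 = Sunday.

Sunday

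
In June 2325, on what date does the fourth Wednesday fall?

June 24, 2325

June 1, 2325 is a Monday.
The first Wednesday is therefore June 3 (2 days later).
The fourth Wednesday is 3 + 3×7 = June 24.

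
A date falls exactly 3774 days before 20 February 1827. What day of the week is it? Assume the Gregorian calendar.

Monday

Feb 20, 1827 is a Tuesday.
3774 mod 7 = 1, so 3774 days before a Tuesday is Tuesday − 1 = Monday.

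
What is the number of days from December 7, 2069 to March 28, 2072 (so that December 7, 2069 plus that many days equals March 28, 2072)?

Dec 7, 2069 → Dec 7, 2070: 365 days.
Dec 7, 2070 → Dec 7, 2071: 365 days.
Dec 7, 2071 → Jan 7, 2072: 31 days (December has 31).
Jan 7, 2072 → Feb 7, 2072: 31 days (January has 31).
Feb 7, 2072 → Mar 7, 2072: 29 days (February has 29).
Mar 7, 2072 → Mar 28, 2072: 21 days.
Total: 842 days.

842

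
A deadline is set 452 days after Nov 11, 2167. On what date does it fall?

February 5, 2169

+366 (one year; includes Feb 29, 2168) → Nov 11, 2168 (86 left).
Nov has 30 days: +20 → Dec 1, 2168 (66 left).
Dec has 31 days: +31 → Jan 1, 2169 (35 left).
Jan has 31 days: +31 → Feb 1, 2169 (4 left).
+4 → Feb 5, 2169.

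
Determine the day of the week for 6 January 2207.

Tuesday

Doomsday rule: the anchor day for the 2200s is Friday. For year 07: 7÷12 = 0 r 7, and 7÷4 = 1, so 0+7+1 = 8.
Friday + 8 ≡ Saturday — that's 2207's doomsday.
In January the doomsday date is Jan 3 (2207 is not a leap year).
Jan 6 is 3 days after Jan 3; 3 mod 7 = 3, so Saturday + 3 = Tuesday.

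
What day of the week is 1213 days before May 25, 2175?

May 25, 2175 is a Thursday.
1213 mod 7 = 2, so 1213 days before a Thursday is Thursday − 2 = Tuesday.

Tuesday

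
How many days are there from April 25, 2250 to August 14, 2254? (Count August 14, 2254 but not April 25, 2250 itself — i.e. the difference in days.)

Apr 25, 2250 → Apr 25, 2251: 365 days.
Apr 25, 2251 → Apr 25, 2252: 366 days (Feb 29, 2252 is in that span).
Apr 25, 2252 → Apr 25, 2253: 365 days.
Apr 25, 2253 → Apr 25, 2254: 365 days.
Apr 25, 2254 → May 25, 2254: 30 days (April has 30).
May 25, 2254 → Jun 25, 2254: 31 days (May has 31).
Jun 25, 2254 → Jul 25, 2254: 30 days (June has 30).
Jul 25, 2254 → Aug 14, 2254: 20 days.
Total: 1572 days.

1572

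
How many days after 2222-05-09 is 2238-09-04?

May 9, 2222 → May 9, 2223: 365 days.
May 9, 2223 → May 9, 2224: 366 days (Feb 29, 2224 is in that span).
May 9, 2224 → May 9, 2225: 365 days.
May 9, 2225 → May 9, 2226: 365 days.
May 9, 2226 → May 9, 2227: 365 days.
May 9, 2227 → May 9, 2228: 366 days (Feb 29, 2228 is in that span).
May 9, 2228 → May 9, 2229: 365 days.
May 9, 2229 → May 9, 2230: 365 days.
May 9, 2230 → May 9, 2231: 365 days.
May 9, 2231 → May 9, 2232: 366 days (Feb 29, 2232 is in that span).
May 9, 2232 → May 9, 2233: 365 days.
May 9, 2233 → May 9, 2234: 365 days.
May 9, 2234 → May 9, 2235: 365 days.
May 9, 2235 → May 9, 2236: 366 days (Feb 29, 2236 is in that span).
May 9, 2236 → May 9, 2237: 365 days.
May 9, 2237 → May 9, 2238: 365 days.
May 9, 2238 → Jun 9, 2238: 31 days (May has 31).
Jun 9, 2238 → Jul 9, 2238: 30 days (June has 30).
Jul 9, 2238 → Aug 9, 2238: 31 days (July has 31).
Aug 9, 2238 → Sep 4, 2238: 26 days.
Total: 5962 days.

5962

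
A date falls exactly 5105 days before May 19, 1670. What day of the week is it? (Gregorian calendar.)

May 19, 1670 is a Monday.
5105 mod 7 = 2, so 5105 days before a Monday is Monday − 2 = Saturday.

Saturday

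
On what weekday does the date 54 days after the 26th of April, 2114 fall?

First find the weekday of Apr 26, 2114. Doomsday rule: the anchor day for the 2100s is Sunday. For year 14: 14÷12 = 1 r 2, and 2÷4 = 0, so 1+2+0 = 3.
Sunday + 3 ≡ Wednesday — that's 2114's doomsday.
In April the doomsday date is Apr 4.
Apr 26 is 22 days after Apr 4; 22 mod 7 = 1, so Wednesday + 1 = Thursday.
54 mod 7 = 5, so 54 days after a Thursday is Thursday + 5 = Tuesday.

Tuesday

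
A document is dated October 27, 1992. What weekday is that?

Tuesday

Doomsday rule: the anchor day for the 1900s is Wednesday. For year 92: 92÷12 = 7 r 8, and 8÷4 = 2, so 7+8+2 = 17.
Wednesday + 17 ≡ Saturday — that's 1992's doomsday.
In October the doomsday date is Oct 10.
Oct 27 is 17 days after Oct 10; 17 mod 7 = 3, so Saturday + 3 = Tuesday.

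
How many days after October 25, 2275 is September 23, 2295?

7273

Oct 25, 2275 → Oct 25, 2276: 366 days (Feb 29, 2276 is in that span).
Oct 25, 2276 → Oct 25, 2277: 365 days.
Oct 25, 2277 → Oct 25, 2278: 365 days.
Oct 25, 2278 → Oct 25, 2279: 365 days.
Oct 25, 2279 → Oct 25, 2280: 366 days (Feb 29, 2280 is in that span).
Oct 25, 2280 → Oct 25, 2281: 365 days.
Oct 25, 2281 → Oct 25, 2282: 365 days.
Oct 25, 2282 → Oct 25, 2283: 365 days.
Oct 25, 2283 → Oct 25, 2284: 366 days (Feb 29, 2284 is in that span).
Oct 25, 2284 → Oct 25, 2285: 365 days.
Oct 25, 2285 → Oct 25, 2286: 365 days.
Oct 25, 2286 → Oct 25, 2287: 365 days.
Oct 25, 2287 → Oct 25, 2288: 366 days (Feb 29, 2288 is in that span).
Oct 25, 2288 → Oct 25, 2289: 365 days.
Oct 25, 2289 → Oct 25, 2290: 365 days.
Oct 25, 2290 → Oct 25, 2291: 365 days.
Oct 25, 2291 → Oct 25, 2292: 366 days (Feb 29, 2292 is in that span).
Oct 25, 2292 → Oct 25, 2293: 365 days.
Oct 25, 2293 → Oct 25, 2294: 365 days.
Oct 25, 2294 → Nov 25, 2294: 31 days (October has 31).
Nov 25, 2294 → Dec 25, 2294: 30 days (November has 30).
Dec 25, 2294 → Jan 25, 2295: 31 days (December has 31).
Jan 25, 2295 → Feb 25, 2295: 31 days (January has 31).
Feb 25, 2295 → Mar 25, 2295: 28 days (February has 28).
Mar 25, 2295 → Apr 25, 2295: 31 days (March has 31).
Apr 25, 2295 → May 25, 2295: 30 days (April has 30).
May 25, 2295 → Jun 25, 2295: 31 days (May has 31).
Jun 25, 2295 → Jul 25, 2295: 30 days (June has 30).
Jul 25, 2295 → Aug 25, 2295: 31 days (July has 31).
Aug 25, 2295 → Sep 23, 2295: 29 days.
Total: 7273 days.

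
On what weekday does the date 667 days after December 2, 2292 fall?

Sunday

First find the weekday of Dec 2, 2292. Doomsday rule: the anchor day for the 2200s is Friday. For year 92: 92÷12 = 7 r 8, and 8÷4 = 2, so 7+8+2 = 17.
Friday + 17 ≡ Monday — that's 2292's doomsday.
In December the doomsday date is Dec 12.
Dec 2 is 10 days before Dec 12; 10 mod 7 = 3, so Monday − 3 = Friday.
667 mod 7 = 2, so 667 days after a Friday is Friday + 2 = Sunday.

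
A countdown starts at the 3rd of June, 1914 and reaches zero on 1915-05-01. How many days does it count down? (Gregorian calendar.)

332

Jun 3, 1914 → Jul 3, 1914: 30 days (June has 30).
Jul 3, 1914 → Aug 3, 1914: 31 days (July has 31).
Aug 3, 1914 → Sep 3, 1914: 31 days (August has 31).
Sep 3, 1914 → Oct 3, 1914: 30 days (September has 30).
Oct 3, 1914 → Nov 3, 1914: 31 days (October has 31).
Nov 3, 1914 → Dec 3, 1914: 30 days (November has 30).
Dec 3, 1914 → Jan 3, 1915: 31 days (December has 31).
Jan 3, 1915 → Feb 3, 1915: 31 days (January has 31).
Feb 3, 1915 → Mar 3, 1915: 28 days (February has 28).
Mar 3, 1915 → Apr 3, 1915: 31 days (March has 31).
Apr 3, 1915 → May 1, 1915: 28 days.
Total: 332 days.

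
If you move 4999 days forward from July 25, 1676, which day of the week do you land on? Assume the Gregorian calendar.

Sunday

Jul 25, 1676 is a Saturday.
4999 mod 7 = 1, so 4999 days after a Saturday is Saturday + 1 = Sunday.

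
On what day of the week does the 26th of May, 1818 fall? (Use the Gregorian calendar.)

Tuesday

Doomsday rule: the anchor day for the 1800s is Friday. For year 18: 18÷12 = 1 r 6, and 6÷4 = 1, so 1+6+1 = 8.
Friday + 8 ≡ Saturday — that's 1818's doomsday.
In May the doomsday date is May 9.
May 26 is 17 days after May 9; 17 mod 7 = 3, so Saturday + 3 = Tuesday.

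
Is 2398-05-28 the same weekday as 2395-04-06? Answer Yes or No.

From Apr 6, 2395 to May 28, 2398 is 1148 days.
1148 mod 7 = 0, so they are the same weekday.
(Apr 6, 2395 is a Thursday; May 28, 2398 is a Thursday.)

Yes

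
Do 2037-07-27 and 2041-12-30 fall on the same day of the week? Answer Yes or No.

Yes

From Jul 27, 2037 to Dec 30, 2041 is 1617 days.
1617 mod 7 = 0, so they are the same weekday.
(Jul 27, 2037 is a Monday; Dec 30, 2041 is a Monday.)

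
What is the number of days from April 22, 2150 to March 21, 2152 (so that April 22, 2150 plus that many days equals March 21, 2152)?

699

Apr 22, 2150 → Apr 22, 2151: 365 days.
Apr 22, 2151 → May 22, 2151: 30 days (April has 30).
May 22, 2151 → Jun 22, 2151: 31 days (May has 31).
Jun 22, 2151 → Jul 22, 2151: 30 days (June has 30).
Jul 22, 2151 → Aug 22, 2151: 31 days (July has 31).
Aug 22, 2151 → Sep 22, 2151: 31 days (August has 31).
Sep 22, 2151 → Oct 22, 2151: 30 days (September has 30).
Oct 22, 2151 → Nov 22, 2151: 31 days (October has 31).
Nov 22, 2151 → Dec 22, 2151: 30 days (November has 30).
Dec 22, 2151 → Jan 22, 2152: 31 days (December has 31).
Jan 22, 2152 → Feb 22, 2152: 31 days (January has 31).
Feb 22, 2152 → Mar 21, 2152: 28 days.
Total: 699 days.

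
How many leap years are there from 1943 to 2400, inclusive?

112

Multiples of 4 in [1943,2400]: 115.
Of those, multiples of 100: 5 (not leap unless ÷400).
Multiples of 400: 2.
Leap years = 115 − 5 + 2 = 112.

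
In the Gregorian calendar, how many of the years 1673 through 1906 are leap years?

55

Multiples of 4 in [1673,1906]: 58.
Of those, multiples of 100: 3 (not leap unless ÷400).
Multiples of 400: 0.
Leap years = 58 − 3 + 0 = 55.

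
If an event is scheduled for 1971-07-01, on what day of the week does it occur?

Doomsday rule: the anchor day for the 1900s is Wednesday. For year 71: 71÷12 = 5 r 11, and 11÷4 = 2, so 5+11+2 = 18.
Wednesday + 18 ≡ Sunday — that's 1971's doomsday.
In July the doomsday date is Jul 11.
Jul 1 is 10 days before Jul 11; 10 mod 7 = 3, so Sunday − 3 = Thursday.

Thursday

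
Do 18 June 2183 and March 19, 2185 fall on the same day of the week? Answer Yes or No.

From Jun 18, 2183 to Mar 19, 2185 is 640 days.
640 mod 7 = 3, so they are different weekdays.
(Jun 18, 2183 is a Wednesday; Mar 19, 2185 is a Saturday.)

No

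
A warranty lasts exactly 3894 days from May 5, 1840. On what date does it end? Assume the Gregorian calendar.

+365 (one year) → May 5, 1841 (3529 left).
+365 (one year) → May 5, 1842 (3164 left).
+365 (one year) → May 5, 1843 (2799 left).
+366 (one year; includes Feb 29, 1844) → May 5, 1844 (2433 left).
+365 (one year) → May 5, 1845 (2068 left).
+365 (one year) → May 5, 1846 (1703 left).
+365 (one year) → May 5, 1847 (1338 left).
+366 (one year; includes Feb 29, 1848) → May 5, 1848 (972 left).
+365 (one year) → May 5, 1849 (607 left).
+365 (one year) → May 5, 1850 (242 left).
May has 31 days: +27 → Jun 1, 1850 (215 left).
Jun has 30 days: +30 → Jul 1, 1850 (185 left).
Jul has 31 days: +31 → Aug 1, 1850 (154 left).
Aug has 31 days: +31 → Sep 1, 1850 (123 left).
Sep has 30 days: +30 → Oct 1, 1850 (93 left).
Oct has 31 days: +31 → Nov 1, 1850 (62 left).
Nov has 30 days: +30 → Dec 1, 1850 (32 left).
Dec has 31 days: +31 → Jan 1, 1851 (1 left).
+1 → Jan 2, 1851.

January 2, 1851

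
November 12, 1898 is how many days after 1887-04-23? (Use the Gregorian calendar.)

4221

Apr 23, 1887 → Apr 23, 1888: 366 days (Feb 29, 1888 is in that span).
Apr 23, 1888 → Apr 23, 1889: 365 days.
Apr 23, 1889 → Apr 23, 1890: 365 days.
Apr 23, 1890 → Apr 23, 1891: 365 days.
Apr 23, 1891 → Apr 23, 1892: 366 days (Feb 29, 1892 is in that span).
Apr 23, 1892 → Apr 23, 1893: 365 days.
Apr 23, 1893 → Apr 23, 1894: 365 days.
Apr 23, 1894 → Apr 23, 1895: 365 days.
Apr 23, 1895 → Apr 23, 1896: 366 days (Feb 29, 1896 is in that span).
Apr 23, 1896 → Apr 23, 1897: 365 days.
Apr 23, 1897 → Apr 23, 1898: 365 days.
Apr 23, 1898 → May 23, 1898: 30 days (April has 30).
May 23, 1898 → Jun 23, 1898: 31 days (May has 31).
Jun 23, 1898 → Jul 23, 1898: 30 days (June has 30).
Jul 23, 1898 → Aug 23, 1898: 31 days (July has 31).
Aug 23, 1898 → Sep 23, 1898: 31 days (August has 31).
Sep 23, 1898 → Oct 23, 1898: 30 days (September has 30).
Oct 23, 1898 → Nov 12, 1898: 20 days.
Total: 4221 days.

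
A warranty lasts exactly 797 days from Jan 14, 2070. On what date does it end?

+365 (one year) → Jan 14, 2071 (432 left).
+365 (one year) → Jan 14, 2072 (67 left).
Jan has 31 days: +18 → Feb 1, 2072 (49 left).
Feb has 29 days: +29 → Mar 1, 2072 (20 left).
+20 → Mar 21, 2072.

March 21, 2072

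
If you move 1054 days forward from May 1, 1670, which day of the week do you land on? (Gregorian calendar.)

Monday

May 1, 1670 is a Thursday.
1054 mod 7 = 4, so 1054 days after a Thursday is Thursday + 4 = Monday.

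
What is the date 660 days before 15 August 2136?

−366 (one year; includes Feb 29, 2136) → Aug 15, 2135 (294 left).
−15 → Jul 31, 2135 (end of Jul, 31 days; 279 left).
−31 → Jun 30, 2135 (end of Jun, 30 days; 248 left).
−30 → May 31, 2135 (end of May, 31 days; 218 left).
−31 → Apr 30, 2135 (end of Apr, 30 days; 187 left).
−30 → Mar 31, 2135 (end of Mar, 31 days; 157 left).
−31 → Feb 28, 2135 (end of Feb, 28 days; 126 left).
−28 → Jan 31, 2135 (end of Jan, 31 days; 98 left).
−31 → Dec 31, 2134 (end of Dec, 31 days; 67 left).
−31 → Nov 30, 2134 (end of Nov, 30 days; 36 left).
−30 → Oct 31, 2134 (end of Oct, 31 days; 6 left).
−6 → Oct 25, 2134.

October 25, 2134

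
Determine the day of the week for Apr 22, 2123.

Doomsday rule: the anchor day for the 2100s is Sunday. For year 23: 23÷12 = 1 r 11, and 11÷4 = 2, so 1+11+2 = 14.
Sunday + 14 ≡ Sunday — that's 2123's doomsday.
In April the doomsday date is Apr 4.
Apr 22 is 18 days after Apr 4; 18 mod 7 = 4, so Sunday + 4 = Thursday.

Thursday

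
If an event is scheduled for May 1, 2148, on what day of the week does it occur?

Doomsday rule: the anchor day for the 2100s is Sunday. For year 48: 48÷12 = 4 r 0, and 0÷4 = 0, so 4+0+0 = 4.
Sunday + 4 ≡ Thursday — that's 2148's doomsday.
In May the doomsday date is May 9.
May 1 is 8 days before May 9; 8 mod 7 = 1, so Thursday − 1 = Wednesday.

Wednesday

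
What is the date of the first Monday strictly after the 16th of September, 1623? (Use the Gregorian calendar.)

Sep 16, 1623 is a Saturday.
From Saturday to the next Monday is 2 days.
Sep 16, 1623 + 2 = Sep 18, 1623.

September 18, 1623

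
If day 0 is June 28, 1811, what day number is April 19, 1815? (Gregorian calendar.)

Jun 28, 1811 → Jun 28, 1812: 366 days (Feb 29, 1812 is in that span).
Jun 28, 1812 → Jun 28, 1813: 365 days.
Jun 28, 1813 → Jun 28, 1814: 365 days.
Jun 28, 1814 → Jul 28, 1814: 30 days (June has 30).
Jul 28, 1814 → Aug 28, 1814: 31 days (July has 31).
Aug 28, 1814 → Sep 28, 1814: 31 days (August has 31).
Sep 28, 1814 → Oct 28, 1814: 30 days (September has 30).
Oct 28, 1814 → Nov 28, 1814: 31 days (October has 31).
Nov 28, 1814 → Dec 28, 1814: 30 days (November has 30).
Dec 28, 1814 → Jan 28, 1815: 31 days (December has 31).
Jan 28, 1815 → Feb 28, 1815: 31 days (January has 31).
Feb 28, 1815 → Mar 28, 1815: 28 days (February has 28).
Mar 28, 1815 → Apr 19, 1815: 22 days.
Total: 1391 days.

1391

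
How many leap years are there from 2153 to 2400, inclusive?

Multiples of 4 in [2153,2400]: 62.
Of those, multiples of 100: 3 (not leap unless ÷400).
Multiples of 400: 1.
Leap years = 62 − 3 + 1 = 60.

60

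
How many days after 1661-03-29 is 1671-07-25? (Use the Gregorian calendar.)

3770

Mar 29, 1661 → Mar 29, 1662: 365 days.
Mar 29, 1662 → Mar 29, 1663: 365 days.
Mar 29, 1663 → Mar 29, 1664: 366 days (Feb 29, 1664 is in that span).
Mar 29, 1664 → Mar 29, 1665: 365 days.
Mar 29, 1665 → Mar 29, 1666: 365 days.
Mar 29, 1666 → Mar 29, 1667: 365 days.
Mar 29, 1667 → Mar 29, 1668: 366 days (Feb 29, 1668 is in that span).
Mar 29, 1668 → Mar 29, 1669: 365 days.
Mar 29, 1669 → Mar 29, 1670: 365 days.
Mar 29, 1670 → Mar 29, 1671: 365 days.
Mar 29, 1671 → Apr 29, 1671: 31 days (March has 31).
Apr 29, 1671 → May 29, 1671: 30 days (April has 30).
May 29, 1671 → Jun 29, 1671: 31 days (May has 31).
Jun 29, 1671 → Jul 25, 1671: 26 days.
Total: 3770 days.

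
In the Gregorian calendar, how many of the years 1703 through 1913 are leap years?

Multiples of 4 in [1703,1913]: 53.
Of those, multiples of 100: 2 (not leap unless ÷400).
Multiples of 400: 0.
Leap years = 53 − 2 + 0 = 51.

51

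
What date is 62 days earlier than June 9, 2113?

−9 → May 31, 2113 (end of May, 31 days; 53 left).
−31 → Apr 30, 2113 (end of Apr, 30 days; 22 left).
−22 → Apr 8, 2113.

April 8, 2113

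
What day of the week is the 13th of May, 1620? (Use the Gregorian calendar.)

Doomsday rule: the anchor day for the 1600s is Tuesday. For year 20: 20÷12 = 1 r 8, and 8÷4 = 2, so 1+8+2 = 11.
Tuesday + 11 ≡ Saturday — that's 1620's doomsday.
In May the doomsday date is May 9.
May 13 is 4 days after May 9; 4 mod 7 = 4, so Saturday + 4 = Wednesday.

Wednesday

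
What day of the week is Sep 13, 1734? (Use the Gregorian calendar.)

Doomsday rule: the anchor day for the 1700s is Sunday. For year 34: 34÷12 = 2 r 10, and 10÷4 = 2, so 2+10+2 = 14.
Sunday + 14 ≡ Sunday — that's 1734's doomsday.
In September the doomsday date is Sep 5.
Sep 13 is 8 days after Sep 5; 8 mod 7 = 1, so Sunday + 1 = Monday.

Monday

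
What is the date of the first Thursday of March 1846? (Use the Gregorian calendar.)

March 1, 1846 is a Sunday.
The first Thursday is therefore March 5 (4 days later).

March 5, 1846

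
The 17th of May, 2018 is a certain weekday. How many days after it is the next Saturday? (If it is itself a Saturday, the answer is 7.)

May 17, 2018 is a Thursday.
From Thursday to the next Saturday is 2 days.

2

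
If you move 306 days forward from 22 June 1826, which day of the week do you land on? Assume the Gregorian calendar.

Jun 22, 1826 is a Thursday.
306 mod 7 = 5, so 306 days after a Thursday is Thursday + 5 = Tuesday.

Tuesday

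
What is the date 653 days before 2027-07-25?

October 10, 2025

−365 (one year) → Jul 25, 2026 (288 left).
−25 → Jun 30, 2026 (end of Jun, 30 days; 263 left).
−30 → May 31, 2026 (end of May, 31 days; 233 left).
−31 → Apr 30, 2026 (end of Apr, 30 days; 202 left).
−30 → Mar 31, 2026 (end of Mar, 31 days; 172 left).
−31 → Feb 28, 2026 (end of Feb, 28 days; 141 left).
−28 → Jan 31, 2026 (end of Jan, 31 days; 113 left).
−31 → Dec 31, 2025 (end of Dec, 31 days; 82 left).
−31 → Nov 30, 2025 (end of Nov, 30 days; 51 left).
−30 → Oct 31, 2025 (end of Oct, 31 days; 21 left).
−21 → Oct 10, 2025.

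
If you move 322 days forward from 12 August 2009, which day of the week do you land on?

Aug 12, 2009 is a Wednesday.
322 mod 7 = 0, so 322 days after a Wednesday is Wednesday + 0 = Wednesday.

Wednesday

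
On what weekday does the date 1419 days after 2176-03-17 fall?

Friday

First find the weekday of Mar 17, 2176. Doomsday rule: the anchor day for the 2100s is Sunday. For year 76: 76÷12 = 6 r 4, and 4÷4 = 1, so 6+4+1 = 11.
Sunday + 11 ≡ Thursday — that's 2176's doomsday.
In March the doomsday date is Mar 14.
Mar 17 is 3 days after Mar 14; 3 mod 7 = 3, so Thursday + 3 = Sunday.
1419 mod 7 = 5, so 1419 days after a Sunday is Sunday + 5 = Friday.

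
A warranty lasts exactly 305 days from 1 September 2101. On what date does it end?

July 3, 2102

Sep has 30 days: +30 → Oct 1, 2101 (275 left).
Oct has 31 days: +31 → Nov 1, 2101 (244 left).
Nov has 30 days: +30 → Dec 1, 2101 (214 left).
Dec has 31 days: +31 → Jan 1, 2102 (183 left).
Jan has 31 days: +31 → Feb 1, 2102 (152 left).
Feb has 28 days: +28 → Mar 1, 2102 (124 left).
Mar has 31 days: +31 → Apr 1, 2102 (93 left).
Apr has 30 days: +30 → May 1, 2102 (63 left).
May has 31 days: +31 → Jun 1, 2102 (32 left).
Jun has 30 days: +30 → Jul 1, 2102 (2 left).
+2 → Jul 3, 2102.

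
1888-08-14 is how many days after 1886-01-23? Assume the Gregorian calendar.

934

Jan 23, 1886 → Jan 23, 1887: 365 days.
Jan 23, 1887 → Jan 23, 1888: 365 days.
Jan 23, 1888 → Feb 23, 1888: 31 days (January has 31).
Feb 23, 1888 → Mar 23, 1888: 29 days (February has 29).
Mar 23, 1888 → Apr 23, 1888: 31 days (March has 31).
Apr 23, 1888 → May 23, 1888: 30 days (April has 30).
May 23, 1888 → Jun 23, 1888: 31 days (May has 31).
Jun 23, 1888 → Jul 23, 1888: 30 days (June has 30).
Jul 23, 1888 → Aug 14, 1888: 22 days.
Total: 934 days.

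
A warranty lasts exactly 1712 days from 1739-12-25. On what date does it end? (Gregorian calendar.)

September 1, 1744

+366 (one year; includes Feb 29, 1740) → Dec 25, 1740 (1346 left).
+365 (one year) → Dec 25, 1741 (981 left).
+365 (one year) → Dec 25, 1742 (616 left).
+365 (one year) → Dec 25, 1743 (251 left).
Dec has 31 days: +7 → Jan 1, 1744 (244 left).
Jan has 31 days: +31 → Feb 1, 1744 (213 left).
Feb has 29 days: +29 → Mar 1, 1744 (184 left).
Mar has 31 days: +31 → Apr 1, 1744 (153 left).
Apr has 30 days: +30 → May 1, 1744 (123 left).
May has 31 days: +31 → Jun 1, 1744 (92 left).
Jun has 30 days: +30 → Jul 1, 1744 (62 left).
Jul has 31 days: +31 → Aug 1, 1744 (31 left).
Aug has 31 days: +31 → Sep 1, 1744 (0 left).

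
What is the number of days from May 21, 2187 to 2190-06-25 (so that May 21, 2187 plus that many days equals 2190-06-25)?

1131

May 21, 2187 → May 21, 2188: 366 days (Feb 29, 2188 is in that span).
May 21, 2188 → May 21, 2189: 365 days.
May 21, 2189 → Jun 21, 2189: 31 days (May has 31).
Jun 21, 2189 → Jul 21, 2189: 30 days (June has 30).
Jul 21, 2189 → Aug 21, 2189: 31 days (July has 31).
Aug 21, 2189 → Sep 21, 2189: 31 days (August has 31).
Sep 21, 2189 → Oct 21, 2189: 30 days (September has 30).
Oct 21, 2189 → Nov 21, 2189: 31 days (October has 31).
Nov 21, 2189 → Dec 21, 2189: 30 days (November has 30).
Dec 21, 2189 → Jan 21, 2190: 31 days (December has 31).
Jan 21, 2190 → Feb 21, 2190: 31 days (January has 31).
Feb 21, 2190 → Mar 21, 2190: 28 days (February has 28).
Mar 21, 2190 → Apr 21, 2190: 31 days (March has 31).
Apr 21, 2190 → May 21, 2190: 30 days (April has 30).
May 21, 2190 → Jun 21, 2190: 31 days (May has 31).
Jun 21, 2190 → Jun 25, 2190: 4 days.
Total: 1131 days.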